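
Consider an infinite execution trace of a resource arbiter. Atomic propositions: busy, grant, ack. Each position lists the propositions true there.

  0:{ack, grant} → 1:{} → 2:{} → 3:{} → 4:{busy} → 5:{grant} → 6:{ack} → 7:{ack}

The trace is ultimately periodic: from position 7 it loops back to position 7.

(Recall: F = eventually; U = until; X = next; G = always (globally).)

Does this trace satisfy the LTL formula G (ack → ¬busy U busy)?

Violated

ack → ¬busy U busy must hold at every position from 0 onward. It fails at position 6, so G (ack → ¬busy U busy) is false.
Positions where ack holds: 0, 6, 7.
Check ¬busy U busy at each: 0→ok, 6→fails, 7→fails.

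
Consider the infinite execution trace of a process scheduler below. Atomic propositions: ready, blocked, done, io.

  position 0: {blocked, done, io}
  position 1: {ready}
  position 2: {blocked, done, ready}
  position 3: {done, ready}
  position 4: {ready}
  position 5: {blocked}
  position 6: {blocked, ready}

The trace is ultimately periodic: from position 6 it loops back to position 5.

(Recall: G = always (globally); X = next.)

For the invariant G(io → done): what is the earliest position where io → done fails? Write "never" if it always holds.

io → done holds at every position 0..6, and those are all the positions the trace ever visits, so the invariant G(io → done) is never violated.

never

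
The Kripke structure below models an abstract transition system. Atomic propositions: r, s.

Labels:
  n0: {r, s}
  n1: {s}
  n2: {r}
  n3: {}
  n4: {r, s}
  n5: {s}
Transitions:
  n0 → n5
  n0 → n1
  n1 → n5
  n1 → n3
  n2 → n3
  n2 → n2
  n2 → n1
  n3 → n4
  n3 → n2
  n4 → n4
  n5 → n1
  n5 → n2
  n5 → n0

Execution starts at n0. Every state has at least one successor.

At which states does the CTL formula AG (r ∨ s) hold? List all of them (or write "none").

{n4}

States satisfying r ∨ s: {n0, n1, n2, n4, n5}.
States satisfying AG (r ∨ s): {n4}.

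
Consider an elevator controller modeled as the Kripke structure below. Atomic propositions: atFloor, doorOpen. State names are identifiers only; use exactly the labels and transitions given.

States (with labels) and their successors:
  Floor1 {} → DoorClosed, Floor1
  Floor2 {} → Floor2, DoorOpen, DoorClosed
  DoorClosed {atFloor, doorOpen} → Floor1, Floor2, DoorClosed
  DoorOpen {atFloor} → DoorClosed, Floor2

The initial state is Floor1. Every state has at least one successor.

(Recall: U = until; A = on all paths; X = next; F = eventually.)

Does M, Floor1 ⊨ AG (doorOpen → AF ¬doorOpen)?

Violated

States satisfying doorOpen → AF ¬doorOpen: {Floor1, Floor2, DoorOpen}.
States satisfying AG (doorOpen → AF ¬doorOpen): ∅.
DoorClosed is reachable from Floor1 and violates doorOpen → AF ¬doorOpen, so AG fails at Floor1.
Floor1 ∉ Sat(AG (doorOpen → AF ¬doorOpen)).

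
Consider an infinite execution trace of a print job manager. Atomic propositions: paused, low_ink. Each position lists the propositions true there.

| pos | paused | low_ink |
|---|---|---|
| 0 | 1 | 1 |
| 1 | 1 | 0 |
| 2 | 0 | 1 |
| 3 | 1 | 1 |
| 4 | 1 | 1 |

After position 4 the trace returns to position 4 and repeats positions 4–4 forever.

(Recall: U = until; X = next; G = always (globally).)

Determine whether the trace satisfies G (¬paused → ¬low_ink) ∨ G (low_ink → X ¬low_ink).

¬paused → ¬low_ink must hold at every position from 0 onward. It fails at position 2, so G (¬paused → ¬low_ink) is false.
Positions where ¬paused holds: 2.
Check ¬low_ink at each: 2→fails.
low_ink → X ¬low_ink must hold at every position from 0 onward. It fails at position 2, so G (low_ink → X ¬low_ink) is false.
Positions where low_ink holds: 0, 2, 3, 4.
Check X ¬low_ink at each: 0→ok, 2→fails, 3→fails, 4→fails.
At position 0: G (¬paused → ¬low_ink) is false; G (low_ink → X ¬low_ink) is false; so G (¬paused → ¬low_ink) ∨ G (low_ink → X ¬low_ink) is false.

Does not hold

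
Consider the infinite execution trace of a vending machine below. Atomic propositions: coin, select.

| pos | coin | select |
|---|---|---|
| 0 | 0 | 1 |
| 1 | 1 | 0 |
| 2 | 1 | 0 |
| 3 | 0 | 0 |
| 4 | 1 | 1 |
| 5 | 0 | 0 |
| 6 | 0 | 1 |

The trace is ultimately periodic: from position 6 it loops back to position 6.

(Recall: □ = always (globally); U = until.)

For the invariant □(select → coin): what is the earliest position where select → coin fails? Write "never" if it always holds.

0

At position 0 the labels are {select}, so select → coin is false there. This is the first violation.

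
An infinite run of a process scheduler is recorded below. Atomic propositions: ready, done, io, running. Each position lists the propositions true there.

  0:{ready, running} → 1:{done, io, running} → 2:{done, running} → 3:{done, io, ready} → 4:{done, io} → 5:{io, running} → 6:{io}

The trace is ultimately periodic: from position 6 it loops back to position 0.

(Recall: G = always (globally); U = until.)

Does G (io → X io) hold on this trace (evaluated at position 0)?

io → X io must hold at every position from 0 onward. It fails at position 1, so G (io → X io) is false.
Positions where io holds: 1, 3, 4, 5, 6.
Check X io at each: 1→fails, 3→ok, 4→ok, 5→ok, 6→fails.

Does not hold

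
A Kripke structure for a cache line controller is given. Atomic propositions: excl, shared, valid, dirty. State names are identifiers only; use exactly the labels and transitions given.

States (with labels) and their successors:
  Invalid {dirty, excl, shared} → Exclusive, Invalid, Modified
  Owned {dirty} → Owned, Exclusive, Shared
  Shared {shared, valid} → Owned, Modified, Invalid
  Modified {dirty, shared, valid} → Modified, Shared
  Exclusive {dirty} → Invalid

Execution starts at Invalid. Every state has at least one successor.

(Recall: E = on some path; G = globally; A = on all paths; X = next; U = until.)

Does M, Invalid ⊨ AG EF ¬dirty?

States satisfying EF ¬dirty: {Invalid, Owned, Shared, Modified, Exclusive}.
States satisfying AG EF ¬dirty: {Invalid, Owned, Shared, Modified, Exclusive}.
Every state reachable from Invalid satisfies EF ¬dirty.
Invalid ∈ Sat(AG EF ¬dirty).

Satisfied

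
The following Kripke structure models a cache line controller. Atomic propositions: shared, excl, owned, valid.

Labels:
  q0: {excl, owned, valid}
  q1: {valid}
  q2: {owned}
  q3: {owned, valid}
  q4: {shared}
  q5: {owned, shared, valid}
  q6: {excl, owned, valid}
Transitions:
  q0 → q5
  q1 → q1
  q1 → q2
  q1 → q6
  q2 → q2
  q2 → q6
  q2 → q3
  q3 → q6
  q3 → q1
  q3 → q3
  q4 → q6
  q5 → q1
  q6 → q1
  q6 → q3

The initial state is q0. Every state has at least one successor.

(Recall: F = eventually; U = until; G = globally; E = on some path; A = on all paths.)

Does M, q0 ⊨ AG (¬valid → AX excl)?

States satisfying ¬valid → AX excl: {q0, q1, q3, q4, q5, q6}.
States satisfying AG (¬valid → AX excl): ∅.
q2 is reachable from q0 and violates ¬valid → AX excl, so AG fails at q0.
q0 ∉ Sat(AG (¬valid → AX excl)).

Does not hold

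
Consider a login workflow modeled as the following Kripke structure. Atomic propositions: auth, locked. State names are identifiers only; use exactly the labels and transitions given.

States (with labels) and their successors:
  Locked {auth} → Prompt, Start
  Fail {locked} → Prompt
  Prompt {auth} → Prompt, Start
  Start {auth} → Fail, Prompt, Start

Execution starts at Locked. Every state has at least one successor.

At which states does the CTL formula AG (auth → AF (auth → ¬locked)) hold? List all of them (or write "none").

{Locked, Fail, Prompt, Start}

States satisfying auth → AF (auth → ¬locked): {Locked, Fail, Prompt, Start}.
States satisfying AG (auth → AF (auth → ¬locked)): {Locked, Fail, Prompt, Start}.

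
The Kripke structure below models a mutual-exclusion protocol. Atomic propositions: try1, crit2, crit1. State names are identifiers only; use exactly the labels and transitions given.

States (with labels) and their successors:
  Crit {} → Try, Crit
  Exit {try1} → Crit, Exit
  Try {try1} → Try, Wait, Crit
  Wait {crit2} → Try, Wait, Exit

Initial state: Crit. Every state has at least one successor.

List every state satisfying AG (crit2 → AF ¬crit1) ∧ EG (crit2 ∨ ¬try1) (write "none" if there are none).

States satisfying crit2 → AF ¬crit1: {Crit, Exit, Try, Wait}.
States satisfying AG (crit2 → AF ¬crit1): {Crit, Exit, Try, Wait}.
States satisfying crit2 ∨ ¬try1: {Crit, Wait}.
States satisfying EG (crit2 ∨ ¬try1): {Crit, Wait}.
States satisfying AG (crit2 → AF ¬crit1) ∧ EG (crit2 ∨ ¬try1): {Crit, Wait}.

{Crit, Wait}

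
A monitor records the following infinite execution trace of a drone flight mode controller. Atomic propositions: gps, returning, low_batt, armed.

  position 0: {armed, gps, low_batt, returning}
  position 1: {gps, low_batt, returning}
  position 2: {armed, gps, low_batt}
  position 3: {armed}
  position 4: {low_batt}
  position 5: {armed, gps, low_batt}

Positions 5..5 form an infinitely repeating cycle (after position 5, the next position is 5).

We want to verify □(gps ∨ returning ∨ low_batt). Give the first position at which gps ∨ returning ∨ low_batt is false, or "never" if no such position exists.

3

Check gps ∨ returning ∨ low_batt at each position in order: 0 ✓, 1 ✓, 2 ✓.
At position 3 the labels are {armed}, so gps ∨ returning ∨ low_batt is false there. This is the first violation.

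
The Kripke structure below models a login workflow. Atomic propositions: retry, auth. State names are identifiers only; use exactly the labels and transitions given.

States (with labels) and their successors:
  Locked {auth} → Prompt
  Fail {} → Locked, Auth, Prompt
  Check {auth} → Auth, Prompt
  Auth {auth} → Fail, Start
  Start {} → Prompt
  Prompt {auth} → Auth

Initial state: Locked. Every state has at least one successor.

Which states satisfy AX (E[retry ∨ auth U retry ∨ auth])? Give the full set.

States satisfying E[retry ∨ auth U retry ∨ auth]: {Locked, Check, Auth, Prompt}.
States satisfying AX (E[retry ∨ auth U retry ∨ auth]): {Locked, Fail, Check, Start, Prompt}.

{Locked, Fail, Check, Start, Prompt}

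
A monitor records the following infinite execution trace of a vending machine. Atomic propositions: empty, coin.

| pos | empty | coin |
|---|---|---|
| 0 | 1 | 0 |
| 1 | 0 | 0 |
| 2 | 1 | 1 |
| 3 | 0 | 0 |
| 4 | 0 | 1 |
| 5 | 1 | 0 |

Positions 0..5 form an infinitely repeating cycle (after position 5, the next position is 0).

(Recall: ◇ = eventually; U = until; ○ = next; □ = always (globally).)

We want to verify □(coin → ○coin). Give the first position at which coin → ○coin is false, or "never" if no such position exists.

2

Check coin → ○coin at each position in order: 0 ✓, 1 ✓.
At position 2 the labels are {coin, empty} and the next position 3 has {}, so coin → ○coin is false there. This is the first violation.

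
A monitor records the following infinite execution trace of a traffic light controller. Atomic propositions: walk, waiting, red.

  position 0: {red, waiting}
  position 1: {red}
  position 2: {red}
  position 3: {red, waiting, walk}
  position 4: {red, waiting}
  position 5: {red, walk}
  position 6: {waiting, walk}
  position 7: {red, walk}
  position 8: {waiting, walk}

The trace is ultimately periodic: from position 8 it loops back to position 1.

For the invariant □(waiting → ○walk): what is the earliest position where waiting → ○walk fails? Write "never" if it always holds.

0

At position 0 the labels are {red, waiting} and the next position 1 has {red}, so waiting → ○walk is false there. This is the first violation.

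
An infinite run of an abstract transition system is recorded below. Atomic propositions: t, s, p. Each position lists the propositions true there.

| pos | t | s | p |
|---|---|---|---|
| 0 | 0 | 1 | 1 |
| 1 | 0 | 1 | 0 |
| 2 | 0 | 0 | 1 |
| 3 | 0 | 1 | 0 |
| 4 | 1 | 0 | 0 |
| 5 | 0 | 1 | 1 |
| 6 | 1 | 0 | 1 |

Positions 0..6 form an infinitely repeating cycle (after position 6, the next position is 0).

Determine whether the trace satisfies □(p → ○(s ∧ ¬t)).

p → ○(s ∧ ¬t) must hold at every position from 0 onward. It fails at position 5, so □(p → ○(s ∧ ¬t)) is false.
Positions where p holds: 0, 2, 5, 6.
Check ○(s ∧ ¬t) at each: 0→ok, 2→ok, 5→fails, 6→ok.

Does not hold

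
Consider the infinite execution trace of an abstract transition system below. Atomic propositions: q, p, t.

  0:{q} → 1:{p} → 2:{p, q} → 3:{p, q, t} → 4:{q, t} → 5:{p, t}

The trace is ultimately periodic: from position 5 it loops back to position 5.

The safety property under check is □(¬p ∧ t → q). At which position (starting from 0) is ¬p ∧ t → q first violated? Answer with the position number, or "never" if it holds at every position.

never

¬p ∧ t → q holds at every position 0..5, and those are all the positions the trace ever visits, so the invariant □(¬p ∧ t → q) is never violated.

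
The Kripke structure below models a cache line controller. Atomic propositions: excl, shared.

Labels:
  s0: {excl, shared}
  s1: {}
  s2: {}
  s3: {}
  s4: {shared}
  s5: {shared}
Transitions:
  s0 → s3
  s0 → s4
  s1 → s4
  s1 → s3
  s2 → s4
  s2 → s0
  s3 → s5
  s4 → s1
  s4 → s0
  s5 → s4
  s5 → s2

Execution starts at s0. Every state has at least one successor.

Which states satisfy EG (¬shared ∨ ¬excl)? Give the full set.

States satisfying ¬shared ∨ ¬excl: {s1, s2, s3, s4, s5}.
States satisfying EG (¬shared ∨ ¬excl): {s1, s2, s3, s4, s5}.

{s1, s2, s3, s4, s5}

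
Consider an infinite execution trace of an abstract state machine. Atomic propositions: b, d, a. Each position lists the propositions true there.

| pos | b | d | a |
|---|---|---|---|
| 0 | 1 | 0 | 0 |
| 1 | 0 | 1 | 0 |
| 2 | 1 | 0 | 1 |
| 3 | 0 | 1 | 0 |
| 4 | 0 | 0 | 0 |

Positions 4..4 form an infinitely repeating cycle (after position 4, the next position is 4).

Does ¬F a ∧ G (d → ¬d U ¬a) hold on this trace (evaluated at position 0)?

Does not hold

d → ¬d U ¬a holds at every position 0..4, and those are all positions ever visited, so G (d → ¬d U ¬a) holds.
Positions where d holds: 1, 3.
Check ¬d U ¬a at each: 1→ok, 3→ok.
At position 0: ¬F a is false; G (d → ¬d U ¬a) is true; so ¬F a ∧ G (d → ¬d U ¬a) is false.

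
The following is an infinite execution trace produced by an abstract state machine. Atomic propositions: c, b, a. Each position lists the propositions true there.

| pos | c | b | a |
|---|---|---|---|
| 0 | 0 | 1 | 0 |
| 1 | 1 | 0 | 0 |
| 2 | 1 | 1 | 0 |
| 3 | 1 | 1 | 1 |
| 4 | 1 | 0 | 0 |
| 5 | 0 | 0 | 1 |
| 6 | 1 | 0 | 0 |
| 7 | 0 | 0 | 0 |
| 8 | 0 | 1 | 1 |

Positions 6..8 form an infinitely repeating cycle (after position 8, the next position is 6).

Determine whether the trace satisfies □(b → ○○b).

b → ○○b must hold at every position from 0 onward. It fails at position 2, so □(b → ○○b) is false.
Positions where b holds: 0, 2, 3, 8.
Check ○○b at each: 0→ok, 2→fails, 3→fails, 8→fails.

No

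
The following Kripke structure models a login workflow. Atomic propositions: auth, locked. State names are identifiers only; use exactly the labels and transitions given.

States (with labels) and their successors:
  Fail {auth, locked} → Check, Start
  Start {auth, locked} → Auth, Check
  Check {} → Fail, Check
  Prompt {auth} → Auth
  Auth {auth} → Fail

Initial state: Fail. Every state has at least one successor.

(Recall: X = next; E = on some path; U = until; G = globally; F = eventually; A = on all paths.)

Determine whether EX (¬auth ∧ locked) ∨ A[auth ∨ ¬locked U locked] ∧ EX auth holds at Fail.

States satisfying ¬auth ∧ locked: ∅.
States satisfying EX (¬auth ∧ locked): ∅.
States satisfying auth ∨ ¬locked: {Fail, Start, Check, Prompt, Auth}.
States satisfying locked: {Fail, Start}.
States satisfying A[auth ∨ ¬locked U locked]: {Fail, Start, Prompt, Auth}.
States satisfying auth: {Fail, Start, Prompt, Auth}.
States satisfying EX auth: {Fail, Start, Check, Prompt, Auth}.
States satisfying A[auth ∨ ¬locked U locked] ∧ EX auth: {Fail, Start, Prompt, Auth}.
States satisfying EX (¬auth ∧ locked) ∨ A[auth ∨ ¬locked U locked] ∧ EX auth: {Fail, Start, Prompt, Auth}.
Fail ∈ Sat(EX (¬auth ∧ locked) ∨ A[auth ∨ ¬locked U locked] ∧ EX auth).

Satisfied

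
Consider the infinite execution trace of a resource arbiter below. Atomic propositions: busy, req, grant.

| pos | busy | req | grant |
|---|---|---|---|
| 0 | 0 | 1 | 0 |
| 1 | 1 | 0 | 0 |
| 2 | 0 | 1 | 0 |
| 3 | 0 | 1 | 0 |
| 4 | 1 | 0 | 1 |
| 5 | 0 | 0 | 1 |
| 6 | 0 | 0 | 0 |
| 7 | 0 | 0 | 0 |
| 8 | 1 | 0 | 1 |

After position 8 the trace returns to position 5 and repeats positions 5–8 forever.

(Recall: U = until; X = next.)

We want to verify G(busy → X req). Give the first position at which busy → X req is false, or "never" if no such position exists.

4

Check busy → X req at each position in order: 0 ✓, 1 ✓, 2 ✓, 3 ✓.
At position 4 the labels are {busy, grant} and the next position 5 has {grant}, so busy → X req is false there. This is the first violation.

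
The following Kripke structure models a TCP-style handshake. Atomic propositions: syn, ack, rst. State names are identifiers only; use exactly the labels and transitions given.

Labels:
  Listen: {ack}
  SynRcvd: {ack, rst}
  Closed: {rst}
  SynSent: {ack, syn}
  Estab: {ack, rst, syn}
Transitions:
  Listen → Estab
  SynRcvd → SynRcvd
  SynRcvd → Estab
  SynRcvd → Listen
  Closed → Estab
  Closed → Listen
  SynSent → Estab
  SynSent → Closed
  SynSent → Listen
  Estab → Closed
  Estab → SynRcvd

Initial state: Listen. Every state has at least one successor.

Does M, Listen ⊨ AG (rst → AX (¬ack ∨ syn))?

Does not hold

States satisfying rst → AX (¬ack ∨ syn): {Listen, SynSent}.
States satisfying AG (rst → AX (¬ack ∨ syn)): ∅.
Closed is reachable from Listen and violates rst → AX (¬ack ∨ syn), so AG fails at Listen.
Listen ∉ Sat(AG (rst → AX (¬ack ∨ syn))).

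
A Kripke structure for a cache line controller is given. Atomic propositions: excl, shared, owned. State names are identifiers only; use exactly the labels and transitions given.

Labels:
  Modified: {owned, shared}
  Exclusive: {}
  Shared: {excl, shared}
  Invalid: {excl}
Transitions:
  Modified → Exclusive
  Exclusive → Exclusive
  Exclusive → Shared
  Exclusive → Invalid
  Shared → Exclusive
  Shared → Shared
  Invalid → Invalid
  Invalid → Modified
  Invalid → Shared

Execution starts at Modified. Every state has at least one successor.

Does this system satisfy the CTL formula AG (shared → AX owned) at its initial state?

Violated

States satisfying shared → AX owned: {Exclusive, Invalid}.
States satisfying AG (shared → AX owned): ∅.
Modified is reachable from Modified and violates shared → AX owned, so AG fails at Modified.
Modified ∉ Sat(AG (shared → AX owned)).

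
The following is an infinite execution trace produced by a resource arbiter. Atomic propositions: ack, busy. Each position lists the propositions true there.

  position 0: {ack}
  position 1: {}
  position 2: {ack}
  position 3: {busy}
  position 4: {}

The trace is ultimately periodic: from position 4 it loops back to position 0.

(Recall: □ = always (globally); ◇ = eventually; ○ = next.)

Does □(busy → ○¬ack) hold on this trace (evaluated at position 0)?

Holds

busy → ○¬ack holds at every position 0..4, and those are all positions ever visited, so □(busy → ○¬ack) holds.
Positions where busy holds: 3.
Check ○¬ack at each: 3→ok.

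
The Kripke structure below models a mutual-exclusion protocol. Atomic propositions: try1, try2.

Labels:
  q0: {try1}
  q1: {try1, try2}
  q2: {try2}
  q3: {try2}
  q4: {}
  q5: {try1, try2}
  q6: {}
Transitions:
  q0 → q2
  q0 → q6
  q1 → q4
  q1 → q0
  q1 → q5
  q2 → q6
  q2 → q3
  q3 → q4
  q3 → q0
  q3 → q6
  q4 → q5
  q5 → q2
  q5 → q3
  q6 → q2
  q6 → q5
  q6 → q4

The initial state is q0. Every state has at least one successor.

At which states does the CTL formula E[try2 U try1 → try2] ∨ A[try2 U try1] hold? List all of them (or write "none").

{q0, q1, q2, q3, q4, q5, q6}

States satisfying try2: {q1, q2, q3, q5}.
States satisfying try1 → try2: {q1, q2, q3, q4, q5, q6}.
States satisfying E[try2 U try1 → try2]: {q1, q2, q3, q4, q5, q6}.
States satisfying try1: {q0, q1, q5}.
States satisfying A[try2 U try1]: {q0, q1, q5}.
States satisfying E[try2 U try1 → try2] ∨ A[try2 U try1]: {q0, q1, q2, q3, q4, q5, q6}.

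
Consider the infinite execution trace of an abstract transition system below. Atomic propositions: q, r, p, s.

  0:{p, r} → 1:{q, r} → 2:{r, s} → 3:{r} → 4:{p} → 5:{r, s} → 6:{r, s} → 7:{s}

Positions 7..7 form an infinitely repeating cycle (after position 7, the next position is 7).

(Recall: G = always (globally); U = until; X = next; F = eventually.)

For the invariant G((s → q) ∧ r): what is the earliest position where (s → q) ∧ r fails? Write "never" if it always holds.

Check (s → q) ∧ r at each position in order: 0 ✓, 1 ✓.
At position 2 the labels are {r, s}, so (s → q) ∧ r is false there. This is the first violation.

2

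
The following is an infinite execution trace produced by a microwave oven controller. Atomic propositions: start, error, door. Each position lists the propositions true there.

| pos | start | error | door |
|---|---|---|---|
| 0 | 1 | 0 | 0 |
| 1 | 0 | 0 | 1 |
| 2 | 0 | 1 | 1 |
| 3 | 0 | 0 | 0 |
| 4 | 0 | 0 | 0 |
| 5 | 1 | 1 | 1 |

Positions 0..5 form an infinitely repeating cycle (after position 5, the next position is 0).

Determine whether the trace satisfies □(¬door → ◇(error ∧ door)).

¬door → ◇(error ∧ door) holds at every position 0..5, and those are all positions ever visited, so □(¬door → ◇(error ∧ door)) holds.
Positions where ¬door holds: 0, 3, 4.
Check ◇(error ∧ door) at each: 0→ok, 3→ok, 4→ok.

Satisfied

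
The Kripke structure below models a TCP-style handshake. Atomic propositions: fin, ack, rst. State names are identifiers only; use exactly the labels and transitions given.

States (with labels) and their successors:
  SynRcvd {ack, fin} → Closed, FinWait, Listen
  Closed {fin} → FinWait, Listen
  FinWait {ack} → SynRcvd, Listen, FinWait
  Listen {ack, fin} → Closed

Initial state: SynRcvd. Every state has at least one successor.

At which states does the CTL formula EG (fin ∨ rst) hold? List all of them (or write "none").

{SynRcvd, Closed, Listen}

States satisfying fin ∨ rst: {SynRcvd, Closed, Listen}.
States satisfying EG (fin ∨ rst): {SynRcvd, Closed, Listen}.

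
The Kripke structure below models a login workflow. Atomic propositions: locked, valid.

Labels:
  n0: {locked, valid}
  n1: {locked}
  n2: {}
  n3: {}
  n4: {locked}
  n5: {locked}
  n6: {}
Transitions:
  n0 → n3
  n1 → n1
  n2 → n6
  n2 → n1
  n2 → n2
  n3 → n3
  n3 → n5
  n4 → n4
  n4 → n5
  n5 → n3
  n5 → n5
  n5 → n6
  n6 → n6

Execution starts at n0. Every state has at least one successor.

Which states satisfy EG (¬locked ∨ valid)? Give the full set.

States satisfying ¬locked ∨ valid: {n0, n2, n3, n6}.
States satisfying EG (¬locked ∨ valid): {n0, n2, n3, n6}.

{n0, n2, n3, n6}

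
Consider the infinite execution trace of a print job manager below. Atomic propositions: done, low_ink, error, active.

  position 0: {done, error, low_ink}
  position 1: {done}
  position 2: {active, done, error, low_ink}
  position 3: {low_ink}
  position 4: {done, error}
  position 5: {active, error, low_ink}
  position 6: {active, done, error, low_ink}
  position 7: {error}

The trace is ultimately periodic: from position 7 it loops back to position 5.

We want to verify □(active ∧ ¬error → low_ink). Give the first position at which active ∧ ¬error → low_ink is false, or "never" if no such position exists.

never

active ∧ ¬error → low_ink holds at every position 0..7, and those are all the positions the trace ever visits, so the invariant □(active ∧ ¬error → low_ink) is never violated.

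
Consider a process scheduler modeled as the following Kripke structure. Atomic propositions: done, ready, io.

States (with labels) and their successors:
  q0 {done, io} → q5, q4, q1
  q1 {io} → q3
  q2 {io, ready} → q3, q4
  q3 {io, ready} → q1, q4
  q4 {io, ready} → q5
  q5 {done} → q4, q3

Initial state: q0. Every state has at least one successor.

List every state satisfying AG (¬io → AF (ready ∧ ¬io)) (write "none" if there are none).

States satisfying ¬io → AF (ready ∧ ¬io): {q0, q1, q2, q3, q4}.
States satisfying AG (¬io → AF (ready ∧ ¬io)): ∅.

none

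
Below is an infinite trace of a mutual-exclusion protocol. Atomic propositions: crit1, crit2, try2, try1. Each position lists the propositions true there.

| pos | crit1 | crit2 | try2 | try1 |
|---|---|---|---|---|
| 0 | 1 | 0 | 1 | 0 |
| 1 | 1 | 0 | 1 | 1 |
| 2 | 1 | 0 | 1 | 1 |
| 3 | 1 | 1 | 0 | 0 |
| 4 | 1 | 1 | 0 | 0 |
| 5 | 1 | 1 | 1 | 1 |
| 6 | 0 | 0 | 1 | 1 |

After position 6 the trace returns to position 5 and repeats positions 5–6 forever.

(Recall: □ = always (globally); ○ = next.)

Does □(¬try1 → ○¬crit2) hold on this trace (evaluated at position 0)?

¬try1 → ○¬crit2 must hold at every position from 0 onward. It fails at position 3, so □(¬try1 → ○¬crit2) is false.
Positions where ¬try1 holds: 0, 3, 4.
Check ○¬crit2 at each: 0→ok, 3→fails, 4→fails.

Violated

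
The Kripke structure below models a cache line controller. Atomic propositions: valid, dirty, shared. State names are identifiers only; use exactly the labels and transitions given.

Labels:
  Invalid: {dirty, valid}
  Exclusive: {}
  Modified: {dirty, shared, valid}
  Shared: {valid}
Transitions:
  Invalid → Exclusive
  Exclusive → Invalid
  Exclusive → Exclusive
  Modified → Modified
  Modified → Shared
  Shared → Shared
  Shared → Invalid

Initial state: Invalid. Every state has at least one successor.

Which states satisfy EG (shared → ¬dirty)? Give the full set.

States satisfying shared → ¬dirty: {Invalid, Exclusive, Shared}.
States satisfying EG (shared → ¬dirty): {Invalid, Exclusive, Shared}.

{Invalid, Exclusive, Shared}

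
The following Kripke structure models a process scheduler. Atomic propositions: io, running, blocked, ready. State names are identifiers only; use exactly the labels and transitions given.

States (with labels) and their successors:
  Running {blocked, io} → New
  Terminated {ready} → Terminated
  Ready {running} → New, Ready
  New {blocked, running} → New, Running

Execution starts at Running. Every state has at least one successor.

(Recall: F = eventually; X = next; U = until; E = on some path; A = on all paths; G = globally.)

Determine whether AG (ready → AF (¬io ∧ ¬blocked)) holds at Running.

Yes

States satisfying ready → AF (¬io ∧ ¬blocked): {Running, Terminated, Ready, New}.
States satisfying AG (ready → AF (¬io ∧ ¬blocked)): {Running, Terminated, Ready, New}.
Every state reachable from Running satisfies ready → AF (¬io ∧ ¬blocked).
Running ∈ Sat(AG (ready → AF (¬io ∧ ¬blocked))).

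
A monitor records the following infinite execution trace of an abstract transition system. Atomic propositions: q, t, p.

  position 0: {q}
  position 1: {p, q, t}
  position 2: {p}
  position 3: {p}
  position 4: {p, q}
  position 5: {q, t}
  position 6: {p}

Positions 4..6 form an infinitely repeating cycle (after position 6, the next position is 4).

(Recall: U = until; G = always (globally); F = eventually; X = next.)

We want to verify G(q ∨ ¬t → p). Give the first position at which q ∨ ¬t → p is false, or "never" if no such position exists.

At position 0 the labels are {q}, so q ∨ ¬t → p is false there. This is the first violation.

0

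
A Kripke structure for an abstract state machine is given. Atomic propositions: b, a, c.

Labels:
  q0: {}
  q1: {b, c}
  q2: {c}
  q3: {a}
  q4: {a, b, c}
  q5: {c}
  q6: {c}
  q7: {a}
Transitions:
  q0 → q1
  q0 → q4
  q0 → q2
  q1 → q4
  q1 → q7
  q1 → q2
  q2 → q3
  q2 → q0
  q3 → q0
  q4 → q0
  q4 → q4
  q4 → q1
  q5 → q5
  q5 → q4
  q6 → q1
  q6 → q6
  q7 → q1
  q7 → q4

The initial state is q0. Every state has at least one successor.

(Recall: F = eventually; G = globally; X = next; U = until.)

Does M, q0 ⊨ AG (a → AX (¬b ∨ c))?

Satisfied

States satisfying a → AX (¬b ∨ c): {q0, q1, q2, q3, q4, q5, q6, q7}.
States satisfying AG (a → AX (¬b ∨ c)): {q0, q1, q2, q3, q4, q5, q6, q7}.
Every state reachable from q0 satisfies a → AX (¬b ∨ c).
q0 ∈ Sat(AG (a → AX (¬b ∨ c))).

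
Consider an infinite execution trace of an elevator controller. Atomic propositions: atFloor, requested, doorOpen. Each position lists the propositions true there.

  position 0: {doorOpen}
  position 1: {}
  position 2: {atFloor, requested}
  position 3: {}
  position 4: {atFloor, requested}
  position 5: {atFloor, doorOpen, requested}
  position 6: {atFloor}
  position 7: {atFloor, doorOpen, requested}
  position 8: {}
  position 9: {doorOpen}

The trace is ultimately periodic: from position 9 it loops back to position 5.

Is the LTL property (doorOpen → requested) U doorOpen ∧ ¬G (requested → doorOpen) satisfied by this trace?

Walking from position 0: doorOpen first holds at position 0, and doorOpen → requested holds at every earlier position along the way, so (doorOpen → requested) U doorOpen holds.
At position 0: (doorOpen → requested) U doorOpen is true; ¬G (requested → doorOpen) is true; so (doorOpen → requested) U doorOpen ∧ ¬G (requested → doorOpen) is true.

Satisfied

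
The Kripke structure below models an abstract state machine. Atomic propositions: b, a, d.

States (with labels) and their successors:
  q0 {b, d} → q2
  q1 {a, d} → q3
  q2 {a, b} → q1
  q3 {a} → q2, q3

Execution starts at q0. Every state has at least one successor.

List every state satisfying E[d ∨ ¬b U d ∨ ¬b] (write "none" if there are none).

States satisfying d ∨ ¬b: {q0, q1, q3}.
States satisfying E[d ∨ ¬b U d ∨ ¬b]: {q0, q1, q3}.

{q0, q1, q3}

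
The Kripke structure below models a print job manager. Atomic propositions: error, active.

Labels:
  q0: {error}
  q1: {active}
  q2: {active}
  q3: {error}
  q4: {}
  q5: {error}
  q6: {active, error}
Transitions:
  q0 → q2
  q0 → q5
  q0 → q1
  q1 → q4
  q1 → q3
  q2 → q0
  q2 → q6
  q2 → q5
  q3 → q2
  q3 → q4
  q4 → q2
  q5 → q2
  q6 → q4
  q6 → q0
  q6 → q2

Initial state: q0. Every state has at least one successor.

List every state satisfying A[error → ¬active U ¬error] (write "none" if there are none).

States satisfying error → ¬active: {q0, q1, q2, q3, q4, q5}.
States satisfying ¬error: {q1, q2, q4}.
States satisfying A[error → ¬active U ¬error]: {q0, q1, q2, q3, q4, q5}.

{q0, q1, q2, q3, q4, q5}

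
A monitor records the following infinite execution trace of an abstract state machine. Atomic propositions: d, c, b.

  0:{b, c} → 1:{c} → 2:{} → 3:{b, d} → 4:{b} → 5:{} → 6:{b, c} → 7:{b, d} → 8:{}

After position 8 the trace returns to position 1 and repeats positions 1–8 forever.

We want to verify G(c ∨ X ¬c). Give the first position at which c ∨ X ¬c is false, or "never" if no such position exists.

Check c ∨ X ¬c at each position in order: 0 ✓, 1 ✓, 2 ✓, 3 ✓, 4 ✓.
At position 5 the labels are {} and the next position 6 has {b, c}, so c ∨ X ¬c is false there. This is the first violation.

5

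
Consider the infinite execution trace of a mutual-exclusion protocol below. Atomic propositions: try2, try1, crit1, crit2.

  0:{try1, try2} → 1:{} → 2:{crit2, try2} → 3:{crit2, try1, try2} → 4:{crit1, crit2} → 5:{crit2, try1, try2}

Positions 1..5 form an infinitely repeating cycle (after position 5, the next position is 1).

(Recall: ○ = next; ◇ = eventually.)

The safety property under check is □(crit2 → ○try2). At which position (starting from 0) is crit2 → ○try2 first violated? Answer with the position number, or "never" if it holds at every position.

3

Check crit2 → ○try2 at each position in order: 0 ✓, 1 ✓, 2 ✓.
At position 3 the labels are {crit2, try1, try2} and the next position 4 has {crit1, crit2}, so crit2 → ○try2 is false there. This is the first violation.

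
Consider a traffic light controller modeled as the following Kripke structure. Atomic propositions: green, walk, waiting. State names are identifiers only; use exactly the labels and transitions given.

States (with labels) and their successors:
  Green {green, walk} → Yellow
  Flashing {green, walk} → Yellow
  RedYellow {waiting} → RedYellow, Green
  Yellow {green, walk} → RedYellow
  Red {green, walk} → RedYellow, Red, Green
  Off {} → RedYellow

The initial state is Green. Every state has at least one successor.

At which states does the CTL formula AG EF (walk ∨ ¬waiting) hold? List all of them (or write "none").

States satisfying EF (walk ∨ ¬waiting): {Green, Flashing, RedYellow, Yellow, Red, Off}.
States satisfying AG EF (walk ∨ ¬waiting): {Green, Flashing, RedYellow, Yellow, Red, Off}.

{Green, Flashing, RedYellow, Yellow, Red, Off}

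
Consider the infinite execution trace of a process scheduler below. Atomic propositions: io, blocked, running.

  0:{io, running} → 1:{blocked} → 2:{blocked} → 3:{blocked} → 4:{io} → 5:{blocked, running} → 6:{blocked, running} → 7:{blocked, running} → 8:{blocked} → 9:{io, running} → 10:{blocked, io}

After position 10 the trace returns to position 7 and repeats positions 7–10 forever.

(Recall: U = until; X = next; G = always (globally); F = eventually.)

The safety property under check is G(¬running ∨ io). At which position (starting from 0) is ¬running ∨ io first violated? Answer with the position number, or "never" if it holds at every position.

Check ¬running ∨ io at each position in order: 0 ✓, 1 ✓, 2 ✓, 3 ✓, 4 ✓.
At position 5 the labels are {blocked, running}, so ¬running ∨ io is false there. This is the first violation.

5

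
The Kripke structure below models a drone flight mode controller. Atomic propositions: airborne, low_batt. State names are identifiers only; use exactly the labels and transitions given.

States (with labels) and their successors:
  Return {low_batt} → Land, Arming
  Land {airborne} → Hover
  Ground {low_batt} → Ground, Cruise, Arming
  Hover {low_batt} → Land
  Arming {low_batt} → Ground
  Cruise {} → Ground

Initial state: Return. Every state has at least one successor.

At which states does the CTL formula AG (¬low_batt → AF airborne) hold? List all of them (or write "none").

{Land, Hover}

States satisfying ¬low_batt → AF airborne: {Return, Land, Ground, Hover, Arming}.
States satisfying AG (¬low_batt → AF airborne): {Land, Hover}.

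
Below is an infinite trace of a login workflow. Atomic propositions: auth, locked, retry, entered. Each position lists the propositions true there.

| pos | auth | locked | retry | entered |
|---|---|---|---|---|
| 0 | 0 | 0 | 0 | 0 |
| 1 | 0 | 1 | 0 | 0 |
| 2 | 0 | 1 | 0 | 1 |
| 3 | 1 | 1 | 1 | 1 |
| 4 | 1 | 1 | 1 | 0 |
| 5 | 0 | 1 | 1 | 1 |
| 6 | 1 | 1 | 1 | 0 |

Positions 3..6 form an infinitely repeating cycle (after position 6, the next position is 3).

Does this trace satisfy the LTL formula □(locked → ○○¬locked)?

No

locked → ○○¬locked must hold at every position from 0 onward. It fails at position 1, so □(locked → ○○¬locked) is false.
Positions where locked holds: 1, 2, 3, 4, 5, 6.
Check ○○¬locked at each: 1→fails, 2→fails, 3→fails, 4→fails, 5→fails, 6→fails.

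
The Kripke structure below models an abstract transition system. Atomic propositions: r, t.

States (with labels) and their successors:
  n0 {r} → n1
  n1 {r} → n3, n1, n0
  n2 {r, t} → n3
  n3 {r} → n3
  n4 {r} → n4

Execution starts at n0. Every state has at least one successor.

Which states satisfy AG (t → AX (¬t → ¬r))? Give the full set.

States satisfying t → AX (¬t → ¬r): {n0, n1, n3, n4}.
States satisfying AG (t → AX (¬t → ¬r)): {n0, n1, n3, n4}.

{n0, n1, n3, n4}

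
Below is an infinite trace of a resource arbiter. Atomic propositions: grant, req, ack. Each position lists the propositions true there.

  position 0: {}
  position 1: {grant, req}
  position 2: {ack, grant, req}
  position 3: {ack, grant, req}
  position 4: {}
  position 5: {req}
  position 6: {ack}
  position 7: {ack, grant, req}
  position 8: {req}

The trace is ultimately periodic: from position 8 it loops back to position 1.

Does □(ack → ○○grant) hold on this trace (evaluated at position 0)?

ack → ○○grant must hold at every position from 0 onward. It fails at position 2, so □(ack → ○○grant) is false.
Positions where ack holds: 2, 3, 6, 7.
Check ○○grant at each: 2→fails, 3→fails, 6→fails, 7→ok.

Does not hold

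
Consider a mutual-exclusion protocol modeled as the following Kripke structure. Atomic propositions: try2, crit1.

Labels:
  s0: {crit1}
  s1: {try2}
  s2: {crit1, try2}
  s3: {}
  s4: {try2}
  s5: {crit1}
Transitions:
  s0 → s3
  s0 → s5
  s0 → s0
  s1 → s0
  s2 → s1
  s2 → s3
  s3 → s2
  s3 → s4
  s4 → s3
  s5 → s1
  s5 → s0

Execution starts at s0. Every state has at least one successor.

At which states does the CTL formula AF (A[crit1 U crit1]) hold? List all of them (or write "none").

{s0, s1, s2, s5}

States satisfying A[crit1 U crit1]: {s0, s2, s5}.
States satisfying AF (A[crit1 U crit1]): {s0, s1, s2, s5}.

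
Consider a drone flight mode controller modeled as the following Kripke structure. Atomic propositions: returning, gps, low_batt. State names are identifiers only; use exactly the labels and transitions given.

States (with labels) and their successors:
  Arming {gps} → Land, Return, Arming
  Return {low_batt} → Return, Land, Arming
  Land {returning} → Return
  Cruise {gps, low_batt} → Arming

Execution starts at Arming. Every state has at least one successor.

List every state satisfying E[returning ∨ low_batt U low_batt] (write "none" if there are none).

{Return, Land, Cruise}

States satisfying returning ∨ low_batt: {Return, Land, Cruise}.
States satisfying low_batt: {Return, Cruise}.
States satisfying E[returning ∨ low_batt U low_batt]: {Return, Land, Cruise}.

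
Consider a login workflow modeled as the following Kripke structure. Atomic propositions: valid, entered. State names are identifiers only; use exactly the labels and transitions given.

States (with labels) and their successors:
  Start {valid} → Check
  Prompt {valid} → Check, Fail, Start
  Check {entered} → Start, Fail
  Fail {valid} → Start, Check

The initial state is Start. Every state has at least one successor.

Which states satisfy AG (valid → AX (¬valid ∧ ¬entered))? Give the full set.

States satisfying valid → AX (¬valid ∧ ¬entered): {Check}.
States satisfying AG (valid → AX (¬valid ∧ ¬entered)): ∅.

none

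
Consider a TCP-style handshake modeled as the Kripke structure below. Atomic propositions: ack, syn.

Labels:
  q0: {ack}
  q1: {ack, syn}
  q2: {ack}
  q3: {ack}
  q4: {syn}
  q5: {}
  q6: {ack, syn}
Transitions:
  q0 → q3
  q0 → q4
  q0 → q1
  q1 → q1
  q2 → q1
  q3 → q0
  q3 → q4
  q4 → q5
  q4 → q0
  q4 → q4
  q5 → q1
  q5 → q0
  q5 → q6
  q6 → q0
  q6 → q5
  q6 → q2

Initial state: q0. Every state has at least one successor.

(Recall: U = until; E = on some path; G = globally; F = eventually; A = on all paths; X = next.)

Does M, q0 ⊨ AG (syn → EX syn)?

States satisfying syn → EX syn: {q0, q1, q2, q3, q4, q5}.
States satisfying AG (syn → EX syn): {q1, q2}.
q6 is reachable from q0 and violates syn → EX syn, so AG fails at q0.
q0 ∉ Sat(AG (syn → EX syn)).

Does not hold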